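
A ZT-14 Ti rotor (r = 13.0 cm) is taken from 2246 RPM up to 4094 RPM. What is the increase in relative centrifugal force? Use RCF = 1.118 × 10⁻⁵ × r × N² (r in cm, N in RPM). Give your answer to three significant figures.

RCF₁ = 1.118 × 10⁻⁵ × 13 × (2246)² = 1.118 × 10⁻⁵ × 13 × 5,044,516 ≈ 733.2 × g
RCF₂ = 1.118 × 10⁻⁵ × 13 × (4094)² = 1.118 × 10⁻⁵ × 13 × 16,760,836 ≈ 2,436 × g
Increase = 2,436 − 733.2 = 1,702.8

1700 x g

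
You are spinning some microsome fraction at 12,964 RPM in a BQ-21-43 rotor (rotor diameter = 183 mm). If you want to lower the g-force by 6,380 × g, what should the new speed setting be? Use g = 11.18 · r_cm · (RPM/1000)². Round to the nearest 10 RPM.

≈ 10280 RPM

r = 183 mm / 2 = 91.5 mm = 9.15 cm
Current RCF = 11.18 × 9.15 × (12.964)² = 11.18 × 9.15 × 168.065296 ≈ 17,192.6 × g
Target RCF = 17,192.6 − 6,380 = 10,812.6 × g
(N/1000)² = 10,812.6 / 102.297 = 105.6981
N = 1000 × √105.6981 ≈ 10,281.0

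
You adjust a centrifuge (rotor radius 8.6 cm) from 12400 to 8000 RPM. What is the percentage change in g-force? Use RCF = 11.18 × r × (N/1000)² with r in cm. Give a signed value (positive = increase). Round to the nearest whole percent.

-58%

RCF ∝ N², so the ratio is (8000/12400)² = (0.645161)² = 0.4162.
Change = 0.4162 − 1 = -0.5838 → -58.4%.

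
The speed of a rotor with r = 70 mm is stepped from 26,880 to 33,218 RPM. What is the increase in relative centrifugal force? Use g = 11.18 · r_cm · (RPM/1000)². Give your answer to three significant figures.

29800 g

r = 70 mm = 7.0 cm
RCF₁ = 11.18 × 7 × (26.88)² = 11.18 × 7 × 722.5344 ≈ 56,545.5 × g
RCF₂ = 11.18 × 7 × (33.218)² = 11.18 × 7 × 1,103.435524 ≈ 86,354.9 × g
Increase = 86,354.9 − 56,545.5 = 29,809.4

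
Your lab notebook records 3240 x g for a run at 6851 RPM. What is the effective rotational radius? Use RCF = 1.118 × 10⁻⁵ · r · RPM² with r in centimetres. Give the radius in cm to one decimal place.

≈ 6.2 cm

3240 = 1.118 × 10⁻⁵ × r × (6851)²
r = 3240 / (1.118 × 10⁻⁵ × 46,936,201) = 3240 / 524.7467 ≈ 6.174 cm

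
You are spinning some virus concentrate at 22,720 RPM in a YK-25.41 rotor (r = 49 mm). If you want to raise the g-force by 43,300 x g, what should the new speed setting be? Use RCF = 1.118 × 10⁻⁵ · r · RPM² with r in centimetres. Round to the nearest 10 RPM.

r = 49 mm = 4.9 cm
Current RCF = 1.118 × 10⁻⁵ × 4.9 × (22720)² = 1.118 × 10⁻⁵ × 4.9 × 516,198,400 ≈ 28,278.4 × g
Target RCF = 28,278.4 + 43,300 = 71,578.4 × g
N² = 71,578.4 / (5.4782 × 10⁻⁵) = 1,306,604,359
N ≈ √1,306,604,359 ≈ 36,147.0

36150 RPM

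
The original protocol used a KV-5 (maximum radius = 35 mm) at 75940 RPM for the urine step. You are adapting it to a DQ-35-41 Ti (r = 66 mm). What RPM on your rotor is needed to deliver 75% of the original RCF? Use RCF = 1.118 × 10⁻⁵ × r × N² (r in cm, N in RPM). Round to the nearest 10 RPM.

Original rotor: r = 35 mm = 3.5 cm
RCF = 1.118 × 10⁻⁵ × r × N²
RCF_original = 1.118 × 10⁻⁵ × 3.5 × (75940)² = 1.118 × 10⁻⁵ × 3.5 × 5,766,883,600 ≈ 225,658.2 × g
Target RCF = 0.75 × 225,658.2 ≈ 169,243.7 × g
Your rotor: r = 66 mm = 6.6 cm
169,243.7 = 1.118 × 10⁻⁵ × 6.6 × N²
N² = 169,243.7 / (7.3788 × 10⁻⁵) = 2,293,648,019
N ≈ √2,293,648,019 ≈ 47,892.0

47890 RPM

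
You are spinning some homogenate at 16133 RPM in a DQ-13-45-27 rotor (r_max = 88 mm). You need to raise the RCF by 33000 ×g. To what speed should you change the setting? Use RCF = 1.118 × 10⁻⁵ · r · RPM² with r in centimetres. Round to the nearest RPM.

≈ 24407 RPM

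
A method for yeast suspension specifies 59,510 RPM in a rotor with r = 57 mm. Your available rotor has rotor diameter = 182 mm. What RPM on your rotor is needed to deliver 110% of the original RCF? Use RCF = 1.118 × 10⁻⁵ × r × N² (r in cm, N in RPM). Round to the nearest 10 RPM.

≈ 49400 RPM

Original rotor: r = 57 mm = 5.7 cm
RCF_original = 1.118 × 10⁻⁵ × 5.7 × (59510)² = 1.118 × 10⁻⁵ × 5.7 × 3,541,440,100 ≈ 225,681.8 × g
Target RCF = 1.1 × 225,681.8 ≈ 248,250 × g
Your rotor: r = 182 mm / 2 = 91 mm = 9.1 cm
248,250 = 1.118 × 10⁻⁵ × 9.1 × N²
N² = 248,250 / (10.1738 × 10⁻⁵) = 2,440,091,215
N ≈ √2,440,091,215 ≈ 49,397.3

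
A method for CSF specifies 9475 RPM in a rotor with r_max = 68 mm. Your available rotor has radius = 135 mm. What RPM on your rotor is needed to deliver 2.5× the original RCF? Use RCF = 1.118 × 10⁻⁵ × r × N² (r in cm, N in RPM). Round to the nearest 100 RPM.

Original rotor: r = 68 mm = 6.8 cm
RCF = 1.118 × 10⁻⁵ × r × N²
RCF_original = 1.118 × 10⁻⁵ × 6.8 × (9475)² = 1.118 × 10⁻⁵ × 6.8 × 89,775,625 ≈ 6,825.1 × g
Target RCF = 2.5 × 6,825.1 ≈ 17,062.8 × g
Your rotor: r = 135 mm = 13.5 cm
17,062.8 = 1.118 × 10⁻⁵ × 13.5 × N²
N² = 17,062.8 / (15.093 × 10⁻⁵) = 113,051,083
N ≈ √113,051,083 ≈ 10,632.5

≈ 10600 RPM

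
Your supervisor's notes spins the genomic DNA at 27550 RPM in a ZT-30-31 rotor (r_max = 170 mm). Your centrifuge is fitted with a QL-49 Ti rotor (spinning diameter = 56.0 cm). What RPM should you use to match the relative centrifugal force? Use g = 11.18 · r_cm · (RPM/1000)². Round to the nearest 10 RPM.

21470 RPM

Original rotor: r = 170 mm = 17.0 cm
RCF_original = 11.18 × 17 × (27.55)² = 11.18 × 17 × 759.0025 ≈ 144,256 × g
Your rotor: r = 56.0 / 2 = 28 cm
144,256 = 11.18 × 28 × (N/1000)²
(N/1000)² = 144,256 / 313.04 = 460.8229
N = 1000 × √460.8229 ≈ 21,466.8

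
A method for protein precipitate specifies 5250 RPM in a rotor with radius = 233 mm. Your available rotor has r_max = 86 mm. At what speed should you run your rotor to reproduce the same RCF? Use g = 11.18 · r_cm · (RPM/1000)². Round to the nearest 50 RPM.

≈ 8650 RPM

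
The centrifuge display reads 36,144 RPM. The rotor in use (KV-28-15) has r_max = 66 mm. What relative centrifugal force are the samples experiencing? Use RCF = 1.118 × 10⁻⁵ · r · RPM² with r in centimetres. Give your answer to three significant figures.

r = 66 mm = 6.6 cm
RCF = 1.118 × 10⁻⁵ × 6.6 × (36144)² = 1.118 × 10⁻⁵ × 6.6 × 1,306,388,736 ≈ 96,395.8 × g

≈ 96400 g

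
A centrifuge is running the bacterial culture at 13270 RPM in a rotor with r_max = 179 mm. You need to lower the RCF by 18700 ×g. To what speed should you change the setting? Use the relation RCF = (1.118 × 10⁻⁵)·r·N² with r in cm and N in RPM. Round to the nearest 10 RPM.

≈ 9090 RPM

r = 179 mm = 17.9 cm
Current RCF = 1.118 × 10⁻⁵ × 17.9 × (13270)² = 1.118 × 10⁻⁵ × 17.9 × 176,092,900 ≈ 35,240.1 × g
Target RCF = 35,240.1 − 18,700 = 16,540.1 × g
N² = 16,540.1 / (20.0122 × 10⁻⁵) = 82,650,083
N ≈ √82,650,083 ≈ 9,091.2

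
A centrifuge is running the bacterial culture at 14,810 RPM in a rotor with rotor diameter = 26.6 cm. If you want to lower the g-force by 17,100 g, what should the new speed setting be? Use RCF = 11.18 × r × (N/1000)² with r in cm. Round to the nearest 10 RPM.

10210 RPM

r = 26.6 / 2 = 13.3 cm
Current RCF = 11.18 × 13.3 × (14.81)² = 11.18 × 13.3 × 219.3361 ≈ 32,614 × g
Target RCF = 32,614 − 17,100 = 15,514 × g
(N/1000)² = 15,514 / 148.694 = 104.3351
N = 1000 × √104.3351 ≈ 10,214.5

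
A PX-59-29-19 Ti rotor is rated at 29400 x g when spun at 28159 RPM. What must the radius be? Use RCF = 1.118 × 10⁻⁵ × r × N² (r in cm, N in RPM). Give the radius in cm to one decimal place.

29400 = 1.118 × 10⁻⁵ × r × (28159)²
r = 29400 / (1.118 × 10⁻⁵ × 792,929,281) = 29400 / 8864.949 ≈ 3.316 cm

r ≈ 3.3 cm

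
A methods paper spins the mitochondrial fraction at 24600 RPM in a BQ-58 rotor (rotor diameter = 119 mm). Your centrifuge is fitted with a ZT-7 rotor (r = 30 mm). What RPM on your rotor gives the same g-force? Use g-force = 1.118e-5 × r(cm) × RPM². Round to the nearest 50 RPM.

Original rotor: r = 119 mm / 2 = 59.5 mm = 5.95 cm
RCF_original = 1.118 × 10⁻⁵ × 5.95 × (24600)² = 1.118 × 10⁻⁵ × 5.95 × 605,160,000 ≈ 40,255.8 × g
Your rotor: r = 30 mm = 3.0 cm
40,255.8 = 1.118 × 10⁻⁵ × 3 × N²
N² = 40,255.8 / (3.354 × 10⁻⁵) = 1,200,232,558
N ≈ √1,200,232,558 ≈ 34,644.4

≈ 34650 RPM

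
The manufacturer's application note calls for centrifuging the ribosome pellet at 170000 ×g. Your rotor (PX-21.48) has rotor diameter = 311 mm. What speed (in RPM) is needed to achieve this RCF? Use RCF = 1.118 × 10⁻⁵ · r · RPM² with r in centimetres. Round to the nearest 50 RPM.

r = 311 mm / 2 = 155.5 mm = 15.55 cm
170,000 = 1.118 × 10⁻⁵ × 15.55 × N²
N² = 170,000 / (17.3849 × 10⁻⁵) = 977,860,097
N ≈ √977,860,097 ≈ 31,270.8

N ≈ 31250 RPM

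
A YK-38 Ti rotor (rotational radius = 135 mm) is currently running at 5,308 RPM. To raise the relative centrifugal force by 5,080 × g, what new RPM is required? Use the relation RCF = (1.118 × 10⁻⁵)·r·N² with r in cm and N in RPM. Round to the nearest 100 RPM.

N₂ ≈ 7900 RPM

r = 135 mm = 13.5 cm
Current RCF = 1.118 × 10⁻⁵ × 13.5 × (5308)² = 1.118 × 10⁻⁵ × 13.5 × 28,174,864 ≈ 4,252.4 × g
Target RCF = 4,252.4 + 5,080 = 9,332.4 × g
N² = 9,332.4 / (15.093 × 10⁻⁵) = 61,832,638
N ≈ √61,832,638 ≈ 7,863.4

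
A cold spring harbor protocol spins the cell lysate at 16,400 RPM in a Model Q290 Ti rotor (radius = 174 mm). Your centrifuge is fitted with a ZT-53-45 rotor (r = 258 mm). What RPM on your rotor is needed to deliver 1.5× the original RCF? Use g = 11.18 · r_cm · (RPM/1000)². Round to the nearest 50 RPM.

Original rotor: r = 174 mm = 17.4 cm
RCF_original = 11.18 × 17.4 × (16.4)² = 11.18 × 17.4 × 268.96 ≈ 52,321.3 × g
Target RCF = 1.5 × 52,321.3 ≈ 78,482 × g
Your rotor: r = 258 mm = 25.8 cm
78,482 = 11.18 × 25.8 × (N/1000)²
(N/1000)² = 78,482 / 288.444 = 272.0875
N = 1000 × √272.0875 ≈ 16,495.1

16500 RPM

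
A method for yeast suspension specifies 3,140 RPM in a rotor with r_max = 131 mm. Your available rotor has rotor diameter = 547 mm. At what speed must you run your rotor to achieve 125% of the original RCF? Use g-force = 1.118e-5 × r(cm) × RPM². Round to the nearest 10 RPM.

Original rotor: r = 131 mm = 13.1 cm
RCF = 1.118 × 10⁻⁵ × r × N²
RCF_original = 1.118 × 10⁻⁵ × 13.1 × (3140)² = 1.118 × 10⁻⁵ × 13.1 × 9,859,600 ≈ 1,444 × g
Target RCF = 1.25 × 1,444 ≈ 1,805 × g
Your rotor: r = 547 mm / 2 = 273.5 mm = 27.35 cm
1,805 = 1.118 × 10⁻⁵ × 27.35 × N²
N² = 1,805 / (30.5773 × 10⁻⁵) = 5,903,072
N ≈ √5,903,072 ≈ 2,429.6

2430 RPM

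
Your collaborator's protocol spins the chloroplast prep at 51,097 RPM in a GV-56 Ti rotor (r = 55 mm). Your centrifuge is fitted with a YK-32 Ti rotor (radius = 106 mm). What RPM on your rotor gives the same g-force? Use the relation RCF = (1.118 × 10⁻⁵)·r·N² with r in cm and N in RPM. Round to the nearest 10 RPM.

36810 RPM

Original rotor: r = 55 mm = 5.5 cm
RCF_original = 1.118 × 10⁻⁵ × 5.5 × (51097)² = 1.118 × 10⁻⁵ × 5.5 × 2,610,903,409 ≈ 160,544.5 × g
Your rotor: r = 106 mm = 10.6 cm
160,544.5 = 1.118 × 10⁻⁵ × 10.6 × N²
N² = 160,544.5 / (11.8508 × 10⁻⁵) = 1,354,714,450
N ≈ √1,354,714,450 ≈ 36,806.4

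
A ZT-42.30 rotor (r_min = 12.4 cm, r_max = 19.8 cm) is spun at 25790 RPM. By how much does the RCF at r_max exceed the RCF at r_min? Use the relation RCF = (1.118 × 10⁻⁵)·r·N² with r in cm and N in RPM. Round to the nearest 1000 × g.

ΔRCF = 1.118 × 10⁻⁵ × (r_max − r_min) × N² = 1.118 × 10⁻⁵ × 7.4 × 665,124,100 ≈ 55,027

55000 g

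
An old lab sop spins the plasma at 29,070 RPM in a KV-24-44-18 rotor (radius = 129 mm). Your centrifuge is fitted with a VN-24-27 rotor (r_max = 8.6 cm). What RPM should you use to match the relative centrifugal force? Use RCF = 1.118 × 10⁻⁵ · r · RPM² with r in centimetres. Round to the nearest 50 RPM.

Original rotor: r = 129 mm = 12.9 cm
RCF_original = 1.118 × 10⁻⁵ × 12.9 × (29070)² = 1.118 × 10⁻⁵ × 12.9 × 845,064,900 ≈ 121,877 × g
121,877 = 1.118 × 10⁻⁵ × 8.6 × N²
N² = 121,877 / (9.6148 × 10⁻⁵) = 1,267,597,870
N ≈ √1,267,597,870 ≈ 35,603.3

35600 RPM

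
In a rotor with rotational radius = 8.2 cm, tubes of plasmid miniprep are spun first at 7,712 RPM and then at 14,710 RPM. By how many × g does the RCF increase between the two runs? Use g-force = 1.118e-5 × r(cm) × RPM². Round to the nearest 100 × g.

14400 × g

RCF₁ = 1.118 × 10⁻⁵ × 8.2 × (7712)² = 1.118 × 10⁻⁵ × 8.2 × 59,474,944 ≈ 5,452.4 × g
RCF₂ = 1.118 × 10⁻⁵ × 8.2 × (14710)² = 1.118 × 10⁻⁵ × 8.2 × 216,384,100 ≈ 19,837.2 × g
Increase = 19,837.2 − 5,452.4 = 14,384.8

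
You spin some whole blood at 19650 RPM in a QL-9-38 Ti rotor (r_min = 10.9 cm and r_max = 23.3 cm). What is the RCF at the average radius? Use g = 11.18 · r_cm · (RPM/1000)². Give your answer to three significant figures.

r_avg = (10.9 + 23.3) / 2 = 17.1 cm
RCF = 11.18 × 17.1 × (19.65)² = 11.18 × 17.1 × 386.1225 ≈ 73,818.1 × g

73800 × g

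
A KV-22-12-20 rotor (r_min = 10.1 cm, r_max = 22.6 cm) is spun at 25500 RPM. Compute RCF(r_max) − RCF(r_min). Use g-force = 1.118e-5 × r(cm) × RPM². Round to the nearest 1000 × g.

ΔRCF ≈ 91000 g

RCF_max = 1.118 × 10⁻⁵ × 22.6 × (25500)² = 1.118 × 10⁻⁵ × 22.6 × 650,250,000 ≈ 164,297.4 × g
RCF_min = 1.118 × 10⁻⁵ × 10.1 × (25500)² = 1.118 × 10⁻⁵ × 10.1 × 650,250,000 ≈ 73,424.9 × g
ΔRCF = 164,297.4 − 73,424.9 = 90,872.5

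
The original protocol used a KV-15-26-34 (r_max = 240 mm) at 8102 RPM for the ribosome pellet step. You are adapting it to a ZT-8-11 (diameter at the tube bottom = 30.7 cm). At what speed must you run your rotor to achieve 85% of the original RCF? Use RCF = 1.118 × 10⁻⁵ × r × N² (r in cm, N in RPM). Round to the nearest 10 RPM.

Original rotor: r = 240 mm = 24.0 cm
RCF_original = 1.118 × 10⁻⁵ × 24 × (8102)² = 1.118 × 10⁻⁵ × 24 × 65,642,404 ≈ 17,613.2 × g
Target RCF = 0.85 × 17,613.2 ≈ 14,971.2 × g
Your rotor: r = 30.7 / 2 = 15.35 cm
14,971.2 = 1.118 × 10⁻⁵ × 15.35 × N²
N² = 14,971.2 / (17.1613 × 10⁻⁵) = 87,238,146
N ≈ √87,238,146 ≈ 9,340.1

≈ 9340 RPM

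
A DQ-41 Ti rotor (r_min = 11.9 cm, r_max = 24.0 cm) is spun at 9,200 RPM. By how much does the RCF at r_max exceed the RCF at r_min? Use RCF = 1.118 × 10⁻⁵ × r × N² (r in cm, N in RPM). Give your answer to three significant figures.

ΔRCF = 1.118 × 10⁻⁵ × (r_max − r_min) × N² = 1.118 × 10⁻⁵ × 12.1 × 84,640,000 ≈ 11,449.9

11400 × g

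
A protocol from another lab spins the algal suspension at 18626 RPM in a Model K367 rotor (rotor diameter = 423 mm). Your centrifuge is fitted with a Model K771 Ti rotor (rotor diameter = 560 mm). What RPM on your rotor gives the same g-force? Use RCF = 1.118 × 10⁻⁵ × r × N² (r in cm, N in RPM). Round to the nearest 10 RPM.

Original rotor: r = 423 mm / 2 = 211.5 mm = 21.15 cm
RCF_original = 1.118 × 10⁻⁵ × 21.15 × (18626)² = 1.118 × 10⁻⁵ × 21.15 × 346,927,876 ≈ 82,033.5 × g
Your rotor: r = 560 mm / 2 = 280 mm = 28 cm
82,033.5 = 1.118 × 10⁻⁵ × 28 × N²
N² = 82,033.5 / (31.304 × 10⁻⁵) = 262,054,370
N ≈ √262,054,370 ≈ 16,188.1

16190 RPM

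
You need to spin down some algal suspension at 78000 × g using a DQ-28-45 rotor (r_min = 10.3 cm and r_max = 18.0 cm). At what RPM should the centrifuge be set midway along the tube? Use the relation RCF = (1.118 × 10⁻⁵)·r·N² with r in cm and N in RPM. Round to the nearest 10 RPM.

r_avg = (10.3 + 18.0) / 2 = 14.15 cm
78,000 = 1.118 × 10⁻⁵ × 14.15 × N²
N² = 78,000 / (15.8197 × 10⁻⁵) = 493,056,126
N ≈ √493,056,126 ≈ 22,204.9

≈ 22200 RPM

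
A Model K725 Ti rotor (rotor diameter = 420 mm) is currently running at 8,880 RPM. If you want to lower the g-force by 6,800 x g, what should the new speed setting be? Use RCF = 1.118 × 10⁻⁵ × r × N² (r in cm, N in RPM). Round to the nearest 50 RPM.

r = 420 mm / 2 = 210 mm = 21 cm
Current RCF = 1.118 × 10⁻⁵ × 21 × (8880)² = 1.118 × 10⁻⁵ × 21 × 78,854,400 ≈ 18,513.4 × g
Target RCF = 18,513.4 − 6,800 = 11,713.4 × g
N² = 11,713.4 / (23.478 × 10⁻⁵) = 49,890,962
N ≈ √49,890,962 ≈ 7,063.4

7050 RPM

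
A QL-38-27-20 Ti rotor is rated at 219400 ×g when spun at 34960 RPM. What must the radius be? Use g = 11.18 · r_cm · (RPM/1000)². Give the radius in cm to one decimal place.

16.1 cm

RCF = 11.18 × r × (N/1000)²
219400 = 11.18 × r × (34.96)²
r = 219400 / (11.18 × 1222.2016) = 219400 / 13664.21 ≈ 16.057 cm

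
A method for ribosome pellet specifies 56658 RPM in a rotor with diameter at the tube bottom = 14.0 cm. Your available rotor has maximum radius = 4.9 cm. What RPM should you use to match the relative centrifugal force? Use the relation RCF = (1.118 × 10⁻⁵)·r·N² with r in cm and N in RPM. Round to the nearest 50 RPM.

≈ 67700 RPM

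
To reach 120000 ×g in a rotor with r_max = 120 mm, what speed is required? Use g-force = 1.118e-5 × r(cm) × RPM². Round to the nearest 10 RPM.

r = 120 mm = 12.0 cm
120,000 = 1.118 × 10⁻⁵ × 12 × N²
N² = 120,000 / (13.416 × 10⁻⁵) = 894,454,383
N ≈ √894,454,383 ≈ 29,907.4

29910 RPM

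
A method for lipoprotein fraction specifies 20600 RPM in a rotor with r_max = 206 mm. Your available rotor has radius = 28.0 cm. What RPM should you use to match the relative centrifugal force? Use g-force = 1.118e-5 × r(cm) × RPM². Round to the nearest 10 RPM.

≈ 17670 RPM

Original rotor: r = 206 mm = 20.6 cm
RCF = 1.118 × 10⁻⁵ × r × N²
RCF_original = 1.118 × 10⁻⁵ × 20.6 × (20600)² = 1.118 × 10⁻⁵ × 20.6 × 424,360,000 ≈ 97,733.5 × g
97,733.5 = 1.118 × 10⁻⁵ × 28 × N²
N² = 97,733.5 / (31.304 × 10⁻⁵) = 312,207,705
N ≈ √312,207,705 ≈ 17,669.4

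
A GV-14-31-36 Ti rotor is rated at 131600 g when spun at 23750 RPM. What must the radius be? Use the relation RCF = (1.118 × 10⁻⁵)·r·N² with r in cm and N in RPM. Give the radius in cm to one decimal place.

r ≈ 20.9 cm

131600 = 1.118 × 10⁻⁵ × r × (23750)²
r = 131600 / (1.118 × 10⁻⁵ × 564,062,500) = 131600 / 6306.219 ≈ 20.868 cm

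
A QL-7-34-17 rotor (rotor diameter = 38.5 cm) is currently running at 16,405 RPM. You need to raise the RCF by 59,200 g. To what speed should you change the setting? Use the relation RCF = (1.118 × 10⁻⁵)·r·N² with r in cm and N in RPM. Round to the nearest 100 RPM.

≈ 23300 RPM

r = 38.5 / 2 = 19.25 cm
Current RCF = 1.118 × 10⁻⁵ × 19.25 × (16405)² = 1.118 × 10⁻⁵ × 19.25 × 269,124,025 ≈ 57,919.5 × g
Target RCF = 57,919.5 + 59,200 = 117,119.5 × g
N² = 117,119.5 / (21.5215 × 10⁻⁵) = 544,197,663
N ≈ √544,197,663 ≈ 23,328.0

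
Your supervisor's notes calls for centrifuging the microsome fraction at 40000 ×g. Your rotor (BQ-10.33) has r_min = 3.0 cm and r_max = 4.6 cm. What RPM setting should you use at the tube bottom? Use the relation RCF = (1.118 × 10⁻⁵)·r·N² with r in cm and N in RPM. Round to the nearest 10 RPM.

≈ 27890 RPM

Use r_max = 4.6 cm.
RCF = 1.118 × 10⁻⁵ × r × N²
40,000 = 1.118 × 10⁻⁵ × 4.6 × N²
N² = 40,000 / (5.1428 × 10⁻⁵) = 777,786,420
N ≈ √777,786,420 ≈ 27,888.8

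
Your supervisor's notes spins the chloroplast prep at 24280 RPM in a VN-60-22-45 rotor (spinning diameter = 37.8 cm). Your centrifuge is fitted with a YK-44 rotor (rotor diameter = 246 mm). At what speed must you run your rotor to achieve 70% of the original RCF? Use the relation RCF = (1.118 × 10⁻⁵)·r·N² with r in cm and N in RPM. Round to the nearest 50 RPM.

25200 RPM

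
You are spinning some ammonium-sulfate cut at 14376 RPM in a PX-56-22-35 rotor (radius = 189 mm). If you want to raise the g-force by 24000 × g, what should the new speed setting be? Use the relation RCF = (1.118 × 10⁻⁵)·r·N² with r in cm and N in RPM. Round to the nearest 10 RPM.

r = 189 mm = 18.9 cm
Current RCF = 1.118 × 10⁻⁵ × 18.9 × (14376)² = 1.118 × 10⁻⁵ × 18.9 × 206,669,376 ≈ 43,669.7 × g
Target RCF = 43,669.7 + 24,000 = 67,669.7 × g
N² = 67,669.7 / (21.1302 × 10⁻⁵) = 320,251,110
N ≈ √320,251,110 ≈ 17,895.6

17900 RPM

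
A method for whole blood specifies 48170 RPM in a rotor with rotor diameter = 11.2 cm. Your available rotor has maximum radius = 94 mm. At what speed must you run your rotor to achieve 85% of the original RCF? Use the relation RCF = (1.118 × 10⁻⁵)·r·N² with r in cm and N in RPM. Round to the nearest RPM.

≈ 34278 RPM

Original rotor: r = 11.2 / 2 = 5.6 cm
RCF = 1.118 × 10⁻⁵ × r × N²
RCF_original = 1.118 × 10⁻⁵ × 5.6 × (48170)² = 1.118 × 10⁻⁵ × 5.6 × 2,320,348,900 ≈ 145,272.4 × g
Target RCF = 0.85 × 145,272.4 ≈ 123,481.5 × g
Your rotor: r = 94 mm = 9.4 cm
123,481.5 = 1.118 × 10⁻⁵ × 9.4 × N²
N² = 123,481.5 / (10.5092 × 10⁻⁵) = 1,174,984,775
N ≈ √1,174,984,775 ≈ 34,278.1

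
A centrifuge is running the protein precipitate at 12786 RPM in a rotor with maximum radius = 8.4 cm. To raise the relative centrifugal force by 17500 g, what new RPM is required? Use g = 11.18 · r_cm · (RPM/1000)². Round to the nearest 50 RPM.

Current RCF = 11.18 × 8.4 × (12.786)² = 11.18 × 8.4 × 163.481796 ≈ 15,352.9 × g
Target RCF = 15,352.9 + 17,500 = 32,852.9 × g
(N/1000)² = 32,852.9 / 93.912 = 349.8264
N = 1000 × √349.8264 ≈ 18,703.6

N₂ ≈ 18700 RPM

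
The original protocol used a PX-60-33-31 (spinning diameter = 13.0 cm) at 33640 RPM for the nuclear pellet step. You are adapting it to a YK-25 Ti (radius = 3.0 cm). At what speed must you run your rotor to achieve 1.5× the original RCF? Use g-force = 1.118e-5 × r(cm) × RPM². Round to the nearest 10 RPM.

Original rotor: r = 13.0 / 2 = 6.5 cm
RCF_original = 1.118 × 10⁻⁵ × 6.5 × (33640)² = 1.118 × 10⁻⁵ × 6.5 × 1,131,649,600 ≈ 82,237 × g
Target RCF = 1.5 × 82,237 ≈ 123,355.5 × g
123,355.5 = 1.118 × 10⁻⁵ × 3 × N²
N² = 123,355.5 / (3.354 × 10⁻⁵) = 3,677,862,254
N ≈ √3,677,862,254 ≈ 60,645.4

≈ 60650 RPM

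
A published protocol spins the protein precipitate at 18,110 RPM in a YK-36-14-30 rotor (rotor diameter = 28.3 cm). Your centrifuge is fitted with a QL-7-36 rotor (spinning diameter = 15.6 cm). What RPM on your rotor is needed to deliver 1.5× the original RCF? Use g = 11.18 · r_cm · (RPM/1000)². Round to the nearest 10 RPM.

Original rotor: r = 28.3 / 2 = 14.15 cm
RCF_original = 11.18 × 14.15 × (18.11)² = 11.18 × 14.15 × 327.9721 ≈ 51,884.2 × g
Target RCF = 1.5 × 51,884.2 ≈ 77,826.3 × g
Your rotor: r = 15.6 / 2 = 7.8 cm
77,826.3 = 11.18 × 7.8 × (N/1000)²
(N/1000)² = 77,826.3 / 87.204 = 892.4625
N = 1000 × √892.4625 ≈ 29,874.1

29870 RPM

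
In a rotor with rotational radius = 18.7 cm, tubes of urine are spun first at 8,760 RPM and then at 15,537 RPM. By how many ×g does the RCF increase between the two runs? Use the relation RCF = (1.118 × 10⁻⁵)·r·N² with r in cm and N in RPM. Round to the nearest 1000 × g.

34000 ×g

RCF₁ = 1.118 × 10⁻⁵ × 18.7 × (8760)² = 1.118 × 10⁻⁵ × 18.7 × 76,737,600 ≈ 16,043.2 × g
RCF₂ = 1.118 × 10⁻⁵ × 18.7 × (15537)² = 1.118 × 10⁻⁵ × 18.7 × 241,398,369 ≈ 50,468.2 × g
Increase = 50,468.2 − 16,043.2 = 34,425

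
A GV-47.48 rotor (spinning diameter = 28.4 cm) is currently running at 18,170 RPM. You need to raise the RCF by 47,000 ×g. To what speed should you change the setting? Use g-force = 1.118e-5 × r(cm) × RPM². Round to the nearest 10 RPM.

25020 RPM

r = 28.4 / 2 = 14.2 cm
Current RCF = 1.118 × 10⁻⁵ × 14.2 × (18170)² = 1.118 × 10⁻⁵ × 14.2 × 330,148,900 ≈ 52,413.1 × g
Target RCF = 52,413.1 + 47,000 = 99,413.1 × g
N² = 99,413.1 / (15.8756 × 10⁻⁵) = 626,200,585
N ≈ √626,200,585 ≈ 25,024.0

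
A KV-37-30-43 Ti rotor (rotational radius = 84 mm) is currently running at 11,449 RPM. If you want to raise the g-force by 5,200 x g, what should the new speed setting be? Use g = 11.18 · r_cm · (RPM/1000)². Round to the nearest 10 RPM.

r = 84 mm = 8.4 cm
Current RCF = 11.18 × 8.4 × (11.449)² = 11.18 × 8.4 × 131.079601 ≈ 12,309.9 × g
Target RCF = 12,309.9 + 5,200 = 17,509.9 × g
(N/1000)² = 17,509.9 / 93.912 = 186.4501
N = 1000 × √186.4501 ≈ 13,654.7

N₂ ≈ 13650 RPM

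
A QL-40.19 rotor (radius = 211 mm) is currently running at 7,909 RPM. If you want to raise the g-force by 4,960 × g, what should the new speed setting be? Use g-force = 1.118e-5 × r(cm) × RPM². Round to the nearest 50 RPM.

≈ 9150 RPM

r = 211 mm = 21.1 cm
Current RCF = 1.118 × 10⁻⁵ × 21.1 × (7909)² = 1.118 × 10⁻⁵ × 21.1 × 62,552,281 ≈ 14,756 × g
Target RCF = 14,756 + 4,960 = 19,716 × g
N² = 19,716 / (23.5898 × 10⁻⁵) = 83,578,496
N ≈ √83,578,496 ≈ 9,142.1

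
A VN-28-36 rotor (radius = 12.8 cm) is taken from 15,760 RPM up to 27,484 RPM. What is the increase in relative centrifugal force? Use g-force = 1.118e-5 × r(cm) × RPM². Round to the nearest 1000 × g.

≈ 73000 x g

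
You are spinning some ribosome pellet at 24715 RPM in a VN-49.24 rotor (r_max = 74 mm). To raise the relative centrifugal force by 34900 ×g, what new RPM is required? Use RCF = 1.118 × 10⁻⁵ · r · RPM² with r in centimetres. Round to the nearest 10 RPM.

32140 RPM

r = 74 mm = 7.4 cm
Current RCF = 1.118 × 10⁻⁵ × 7.4 × (24715)² = 1.118 × 10⁻⁵ × 7.4 × 610,831,225 ≈ 50,535.3 × g
Target RCF = 50,535.3 + 34,900 = 85,435.3 × g
N² = 85,435.3 / (8.2732 × 10⁻⁵) = 1,032,675,386
N ≈ √1,032,675,386 ≈ 32,135.3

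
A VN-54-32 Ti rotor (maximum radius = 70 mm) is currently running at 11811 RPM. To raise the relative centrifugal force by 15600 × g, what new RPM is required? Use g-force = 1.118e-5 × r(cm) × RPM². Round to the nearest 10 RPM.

18410 RPM

r = 70 mm = 7.0 cm
Current RCF = 1.118 × 10⁻⁵ × 7 × (11811)² = 1.118 × 10⁻⁵ × 7 × 139,499,721 ≈ 10,917.2 × g
Target RCF = 10,917.2 + 15,600 = 26,517.2 × g
N² = 26,517.2 / (7.826 × 10⁻⁵) = 338,834,654
N ≈ √338,834,654 ≈ 18,407.5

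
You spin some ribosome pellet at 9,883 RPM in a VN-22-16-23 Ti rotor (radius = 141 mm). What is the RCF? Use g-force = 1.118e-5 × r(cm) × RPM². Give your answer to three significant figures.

r = 141 mm = 14.1 cm
RCF = 1.118 × 10⁻⁵ × 14.1 × (9883)² = 1.118 × 10⁻⁵ × 14.1 × 97,673,689 ≈ 15,397.1 × g

RCF ≈ 15400 x g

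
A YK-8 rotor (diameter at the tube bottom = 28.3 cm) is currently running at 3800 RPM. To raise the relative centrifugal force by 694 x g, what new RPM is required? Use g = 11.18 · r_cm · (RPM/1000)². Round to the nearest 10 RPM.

r = 28.3 / 2 = 14.15 cm
Current RCF = 11.18 × 14.15 × (3.8)² = 11.18 × 14.15 × 14.44 ≈ 2,284.4 × g
Target RCF = 2,284.4 + 694 = 2,978.4 × g
(N/1000)² = 2,978.4 / 158.197 = 18.82716
N = 1000 × √18.82716 ≈ 4,339.0

≈ 4340 RPM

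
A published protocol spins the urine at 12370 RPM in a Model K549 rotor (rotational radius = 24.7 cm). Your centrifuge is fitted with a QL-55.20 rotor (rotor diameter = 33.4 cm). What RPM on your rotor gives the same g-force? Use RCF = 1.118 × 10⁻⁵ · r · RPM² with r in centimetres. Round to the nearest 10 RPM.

RCF = 1.118 × 10⁻⁵ × r × N²
RCF_original = 1.118 × 10⁻⁵ × 24.7 × (12370)² = 1.118 × 10⁻⁵ × 24.7 × 153,016,900 ≈ 42,255 × g
Your rotor: r = 33.4 / 2 = 16.7 cm
42,255 = 1.118 × 10⁻⁵ × 16.7 × N²
N² = 42,255 / (18.6706 × 10⁻⁵) = 226,318,383
N ≈ √226,318,383 ≈ 15,043.9

15040 RPM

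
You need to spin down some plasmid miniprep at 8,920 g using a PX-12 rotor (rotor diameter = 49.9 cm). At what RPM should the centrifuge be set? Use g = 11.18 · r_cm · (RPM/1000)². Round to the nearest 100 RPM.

N ≈ 5700 RPM

r = 49.9 / 2 = 24.95 cm
8,920 = 11.18 × 24.95 × (N/1000)²
(N/1000)² = 8,920 / 278.941 = 31.97809
N = 1000 × √31.97809 ≈ 5,654.9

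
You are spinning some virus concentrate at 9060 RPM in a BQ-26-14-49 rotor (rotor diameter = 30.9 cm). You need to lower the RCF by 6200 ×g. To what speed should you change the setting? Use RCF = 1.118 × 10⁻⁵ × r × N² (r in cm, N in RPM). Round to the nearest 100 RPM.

N₂ ≈ 6800 RPM

r = 30.9 / 2 = 15.45 cm
Current RCF = 1.118 × 10⁻⁵ × 15.45 × (9060)² = 1.118 × 10⁻⁵ × 15.45 × 82,083,600 ≈ 14,178.4 × g
Target RCF = 14,178.4 − 6,200 = 7,978.4 × g
N² = 7,978.4 / (17.2731 × 10⁻⁵) = 46,189,740
N ≈ √46,189,740 ≈ 6,796.3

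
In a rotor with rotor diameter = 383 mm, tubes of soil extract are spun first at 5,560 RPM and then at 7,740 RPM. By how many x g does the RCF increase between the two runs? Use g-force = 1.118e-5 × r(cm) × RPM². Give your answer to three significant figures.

r = 383 mm / 2 = 191.5 mm = 19.15 cm
RCF₁ = 1.118 × 10⁻⁵ × 19.15 × (5560)² = 1.118 × 10⁻⁵ × 19.15 × 30,913,600 ≈ 6,618.5 × g
RCF₂ = 1.118 × 10⁻⁵ × 19.15 × (7740)² = 1.118 × 10⁻⁵ × 19.15 × 59,907,600 ≈ 12,826 × g
Increase = 12,826 − 6,618.5 = 6,207.5

6210 x g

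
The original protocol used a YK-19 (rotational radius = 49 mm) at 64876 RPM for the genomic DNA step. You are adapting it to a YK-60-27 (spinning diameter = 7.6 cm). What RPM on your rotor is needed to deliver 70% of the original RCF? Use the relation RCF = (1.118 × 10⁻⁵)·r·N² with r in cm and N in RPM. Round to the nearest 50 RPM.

Original rotor: r = 49 mm = 4.9 cm
RCF_original = 1.118 × 10⁻⁵ × 4.9 × (64876)² = 1.118 × 10⁻⁵ × 4.9 × 4,208,895,376 ≈ 230,571.7 × g
Target RCF = 0.7 × 230,571.7 ≈ 161,400.2 × g
Your rotor: r = 7.6 / 2 = 3.8 cm
161,400.2 = 1.118 × 10⁻⁵ × 3.8 × N²
N² = 161,400.2 / (4.2484 × 10⁻⁵) = 3,799,082,007
N ≈ √3,799,082,007 ≈ 61,636.7

61650 RPM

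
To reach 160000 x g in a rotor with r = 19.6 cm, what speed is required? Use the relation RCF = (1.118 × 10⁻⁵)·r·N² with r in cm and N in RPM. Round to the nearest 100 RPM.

≈ 27000 RPM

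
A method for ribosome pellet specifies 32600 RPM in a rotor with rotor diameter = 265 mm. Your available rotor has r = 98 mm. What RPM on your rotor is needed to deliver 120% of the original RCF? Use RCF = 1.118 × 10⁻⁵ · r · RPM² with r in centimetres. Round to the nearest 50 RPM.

Original rotor: r = 265 mm / 2 = 132.5 mm = 13.25 cm
RCF = 1.118 × 10⁻⁵ × r × N²
RCF_original = 1.118 × 10⁻⁵ × 13.25 × (32600)² = 1.118 × 10⁻⁵ × 13.25 × 1,062,760,000 ≈ 157,432 × g
Target RCF = 1.2 × 157,432 ≈ 188,918.4 × g
Your rotor: r = 98 mm = 9.8 cm
188,918.4 = 1.118 × 10⁻⁵ × 9.8 × N²
N² = 188,918.4 / (10.9564 × 10⁻⁵) = 1,724,274,397
N ≈ √1,724,274,397 ≈ 41,524.4

≈ 41500 RPM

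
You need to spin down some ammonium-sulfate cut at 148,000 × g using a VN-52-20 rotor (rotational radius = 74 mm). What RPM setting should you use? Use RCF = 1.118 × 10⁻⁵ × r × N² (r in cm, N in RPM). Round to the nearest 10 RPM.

≈ 42300 RPM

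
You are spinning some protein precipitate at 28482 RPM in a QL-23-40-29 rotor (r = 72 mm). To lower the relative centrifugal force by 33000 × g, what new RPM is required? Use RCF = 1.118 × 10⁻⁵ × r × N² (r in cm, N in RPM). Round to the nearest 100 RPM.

20000 RPM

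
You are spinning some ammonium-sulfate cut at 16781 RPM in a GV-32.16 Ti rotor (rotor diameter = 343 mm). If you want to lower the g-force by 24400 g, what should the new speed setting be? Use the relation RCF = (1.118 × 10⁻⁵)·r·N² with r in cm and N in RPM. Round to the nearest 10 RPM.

r = 343 mm / 2 = 171.5 mm = 17.15 cm
Current RCF = 1.118 × 10⁻⁵ × 17.15 × (16781)² = 1.118 × 10⁻⁵ × 17.15 × 281,601,961 ≈ 53,993.5 × g
Target RCF = 53,993.5 − 24,400 = 29,593.5 × g
N² = 29,593.5 / (19.1737 × 10⁻⁵) = 154,344,232
N ≈ √154,344,232 ≈ 12,423.5

N₂ ≈ 12420 RPM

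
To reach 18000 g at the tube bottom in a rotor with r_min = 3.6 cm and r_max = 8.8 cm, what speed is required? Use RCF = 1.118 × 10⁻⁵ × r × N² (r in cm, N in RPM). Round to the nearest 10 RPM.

N ≈ 13530 RPM

Use r_max = 8.8 cm.
RCF = 1.118 × 10⁻⁵ × r × N²
18,000 = 1.118 × 10⁻⁵ × 8.8 × N²
N² = 18,000 / (9.8384 × 10⁻⁵) = 182,956,578
N ≈ √182,956,578 ≈ 13,526.1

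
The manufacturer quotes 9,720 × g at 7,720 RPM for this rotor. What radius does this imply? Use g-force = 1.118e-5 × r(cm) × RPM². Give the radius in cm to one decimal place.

9720 = 1.118 × 10⁻⁵ × r × (7720)²
r = 9720 / (1.118 × 10⁻⁵ × 59,598,400) = 9720 / 666.3101 ≈ 14.588 cm

≈ 14.6 cm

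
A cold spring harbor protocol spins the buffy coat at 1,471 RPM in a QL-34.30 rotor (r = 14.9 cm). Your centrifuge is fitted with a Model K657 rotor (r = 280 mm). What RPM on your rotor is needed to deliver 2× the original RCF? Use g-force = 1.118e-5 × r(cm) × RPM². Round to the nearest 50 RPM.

1500 RPM

RCF_original = 1.118 × 10⁻⁵ × 14.9 × (1471)² = 1.118 × 10⁻⁵ × 14.9 × 2,163,841 ≈ 360.5 × g
Target RCF = 2 × 360.5 ≈ 721 × g
Your rotor: r = 280 mm = 28.0 cm
721 = 1.118 × 10⁻⁵ × 28 × N²
N² = 721 / (31.304 × 10⁻⁵) = 2,303,220
N ≈ √2,303,220 ≈ 1,517.6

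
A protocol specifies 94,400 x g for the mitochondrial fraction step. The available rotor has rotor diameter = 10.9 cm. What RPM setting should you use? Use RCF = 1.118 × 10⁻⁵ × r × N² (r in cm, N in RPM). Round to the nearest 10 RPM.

≈ 39360 RPM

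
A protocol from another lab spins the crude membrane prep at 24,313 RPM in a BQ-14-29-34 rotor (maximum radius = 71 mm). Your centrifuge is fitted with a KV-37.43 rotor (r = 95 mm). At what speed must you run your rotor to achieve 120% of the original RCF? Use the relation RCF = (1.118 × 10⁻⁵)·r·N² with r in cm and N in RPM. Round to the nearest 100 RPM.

≈ 23000 RPM

Original rotor: r = 71 mm = 7.1 cm
RCF = 1.118 × 10⁻⁵ × r × N²
RCF_original = 1.118 × 10⁻⁵ × 7.1 × (24313)² = 1.118 × 10⁻⁵ × 7.1 × 591,121,969 ≈ 46,922.1 × g
Target RCF = 1.2 × 46,922.1 ≈ 56,306.5 × g
Your rotor: r = 95 mm = 9.5 cm
56,306.5 = 1.118 × 10⁻⁵ × 9.5 × N²
N² = 56,306.5 / (10.621 × 10⁻⁵) = 530,143,113
N ≈ √530,143,113 ≈ 23,024.8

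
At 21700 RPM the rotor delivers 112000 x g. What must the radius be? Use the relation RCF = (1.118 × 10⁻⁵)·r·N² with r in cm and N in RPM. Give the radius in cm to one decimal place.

112000 = 1.118 × 10⁻⁵ × r × (21700)²
r = 112000 / (1.118 × 10⁻⁵ × 470,890,000) = 112000 / 5264.55 ≈ 21.274 cm

≈ 21.3 cm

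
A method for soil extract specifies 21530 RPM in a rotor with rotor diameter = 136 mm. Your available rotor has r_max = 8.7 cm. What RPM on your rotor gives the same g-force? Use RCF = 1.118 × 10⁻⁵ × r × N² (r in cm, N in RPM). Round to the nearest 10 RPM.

Original rotor: r = 136 mm / 2 = 68 mm = 6.8 cm
RCF = 1.118 × 10⁻⁵ × r × N²
RCF_original = 1.118 × 10⁻⁵ × 6.8 × (21530)² = 1.118 × 10⁻⁵ × 6.8 × 463,540,900 ≈ 35,240.2 × g
35,240.2 = 1.118 × 10⁻⁵ × 8.7 × N²
N² = 35,240.2 / (9.7266 × 10⁻⁵) = 362,307,487
N ≈ √362,307,487 ≈ 19,034.4

19030 RPM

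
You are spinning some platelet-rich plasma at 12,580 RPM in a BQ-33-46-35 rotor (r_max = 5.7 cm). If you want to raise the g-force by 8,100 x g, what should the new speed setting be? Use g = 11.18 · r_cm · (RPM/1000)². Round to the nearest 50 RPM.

N₂ ≈ 16900 RPM

Current RCF = 11.18 × 5.7 × (12.58)² = 11.18 × 5.7 × 158.2564 ≈ 10,085 × g
Target RCF = 10,085 + 8,100 = 18,185 × g
(N/1000)² = 18,185 / 63.726 = 285.3623
N = 1000 × √285.3623 ≈ 16,892.7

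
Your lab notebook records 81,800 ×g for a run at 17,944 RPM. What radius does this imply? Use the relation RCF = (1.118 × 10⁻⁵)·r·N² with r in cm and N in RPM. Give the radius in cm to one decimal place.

81800 = 1.118 × 10⁻⁵ × r × (17944)²
r = 81800 / (1.118 × 10⁻⁵ × 321,987,136) = 81800 / 3599.816 ≈ 22.723 cm

22.7 cm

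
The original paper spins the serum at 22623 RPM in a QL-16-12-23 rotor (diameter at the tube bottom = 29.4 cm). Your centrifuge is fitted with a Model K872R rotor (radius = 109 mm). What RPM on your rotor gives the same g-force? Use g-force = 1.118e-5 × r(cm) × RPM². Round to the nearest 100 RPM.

Original rotor: r = 29.4 / 2 = 14.7 cm
RCF_original = 1.118 × 10⁻⁵ × 14.7 × (22623)² = 1.118 × 10⁻⁵ × 14.7 × 511,800,129 ≈ 84,112.3 × g
Your rotor: r = 109 mm = 10.9 cm
84,112.3 = 1.118 × 10⁻⁵ × 10.9 × N²
N² = 84,112.3 / (12.1862 × 10⁻⁵) = 690,225,829
N ≈ √690,225,829 ≈ 26,272.1

26300 RPM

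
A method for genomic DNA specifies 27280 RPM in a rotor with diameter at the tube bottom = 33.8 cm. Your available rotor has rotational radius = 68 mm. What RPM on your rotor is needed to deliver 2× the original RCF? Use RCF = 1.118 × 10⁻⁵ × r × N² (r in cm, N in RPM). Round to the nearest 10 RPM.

60820 RPM

Original rotor: r = 33.8 / 2 = 16.9 cm
RCF_original = 1.118 × 10⁻⁵ × 16.9 × (27280)² = 1.118 × 10⁻⁵ × 16.9 × 744,198,400 ≈ 140,610.3 × g
Target RCF = 2 × 140,610.3 ≈ 281,220.6 × g
Your rotor: r = 68 mm = 6.8 cm
281,220.6 = 1.118 × 10⁻⁵ × 6.8 × N²
N² = 281,220.6 / (7.6024 × 10⁻⁵) = 3,699,102,915
N ≈ √3,699,102,915 ≈ 60,820.3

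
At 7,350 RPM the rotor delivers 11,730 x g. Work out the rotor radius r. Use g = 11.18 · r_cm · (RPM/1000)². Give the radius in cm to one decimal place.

19.4 cm

11730 = 11.18 × r × (7.35)²
r = 11730 / (11.18 × 54.0225) = 11730 / 603.9715 ≈ 19.421 cm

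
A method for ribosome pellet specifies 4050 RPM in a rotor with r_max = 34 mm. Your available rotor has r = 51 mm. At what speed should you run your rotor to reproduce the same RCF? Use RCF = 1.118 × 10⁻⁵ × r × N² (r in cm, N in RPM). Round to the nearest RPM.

≈ 3307 RPM

Original rotor: r = 34 mm = 3.4 cm
RCF_original = 1.118 × 10⁻⁵ × 3.4 × (4050)² = 1.118 × 10⁻⁵ × 3.4 × 16,402,500 ≈ 623.5 × g
Your rotor: r = 51 mm = 5.1 cm
623.5 = 1.118 × 10⁻⁵ × 5.1 × N²
N² = 623.5 / (5.7018 × 10⁻⁵) = 10,935,143
N ≈ √10,935,143 ≈ 3,306.8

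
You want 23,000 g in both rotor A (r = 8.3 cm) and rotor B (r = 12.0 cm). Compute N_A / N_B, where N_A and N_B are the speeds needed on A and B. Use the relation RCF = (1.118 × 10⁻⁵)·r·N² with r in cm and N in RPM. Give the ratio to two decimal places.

At fixed RCF, N ∝ 1/√r, so N_A/N_B = √(r_B/r_A) = √(12.0/8.3) = √1.445783 = 1.2024.

1.20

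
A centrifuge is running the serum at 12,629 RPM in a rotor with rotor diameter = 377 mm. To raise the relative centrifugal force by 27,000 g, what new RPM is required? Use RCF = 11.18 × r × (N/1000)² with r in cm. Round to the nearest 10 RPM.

16960 RPM

r = 377 mm / 2 = 188.5 mm = 18.85 cm
Current RCF = 11.18 × 18.85 × (12.629)² = 11.18 × 18.85 × 159.491641 ≈ 33,611.7 × g
Target RCF = 33,611.7 + 27,000 = 60,611.7 × g
(N/1000)² = 60,611.7 / 210.743 = 287.6096
N = 1000 × √287.6096 ≈ 16,959.1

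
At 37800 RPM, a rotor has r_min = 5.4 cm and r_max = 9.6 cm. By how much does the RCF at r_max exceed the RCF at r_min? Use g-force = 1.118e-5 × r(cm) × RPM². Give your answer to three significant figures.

RCF_max = 1.118 × 10⁻⁵ × 9.6 × (37800)² = 1.118 × 10⁻⁵ × 9.6 × 1,428,840,000 ≈ 153,354.5 × g
RCF_min = 1.118 × 10⁻⁵ × 5.4 × (37800)² = 1.118 × 10⁻⁵ × 5.4 × 1,428,840,000 ≈ 86,261.9 × g
ΔRCF = 153,354.5 − 86,261.9 = 67,092.6

67100 g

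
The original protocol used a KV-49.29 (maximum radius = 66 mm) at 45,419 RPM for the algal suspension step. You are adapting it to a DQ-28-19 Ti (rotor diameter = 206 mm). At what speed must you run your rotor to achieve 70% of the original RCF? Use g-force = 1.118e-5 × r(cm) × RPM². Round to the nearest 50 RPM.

Original rotor: r = 66 mm = 6.6 cm
RCF_original = 1.118 × 10⁻⁵ × 6.6 × (45419)² = 1.118 × 10⁻⁵ × 6.6 × 2,062,885,561 ≈ 152,216.2 × g
Target RCF = 0.7 × 152,216.2 ≈ 106,551.3 × g
Your rotor: r = 206 mm / 2 = 103 mm = 10.3 cm
106,551.3 = 1.118 × 10⁻⁵ × 10.3 × N²
N² = 106,551.3 / (11.5154 × 10⁻⁵) = 925,293,954
N ≈ √925,293,954 ≈ 30,418.6

≈ 30400 RPM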